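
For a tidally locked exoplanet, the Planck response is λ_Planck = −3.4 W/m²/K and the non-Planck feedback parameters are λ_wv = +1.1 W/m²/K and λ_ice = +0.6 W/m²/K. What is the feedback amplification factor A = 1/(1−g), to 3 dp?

2.000

Convert to gains: g_wv = 1.1/3.4 = 0.3235; g_ice = 0.6/3.4 = 0.1765.
Total gain g = 0.5.
A = 1/(1 − 0.5) = 2.000.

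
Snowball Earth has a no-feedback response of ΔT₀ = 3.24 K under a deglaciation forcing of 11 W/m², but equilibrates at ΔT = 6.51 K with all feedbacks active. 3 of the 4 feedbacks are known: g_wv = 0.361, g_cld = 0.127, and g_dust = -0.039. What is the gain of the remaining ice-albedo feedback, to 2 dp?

0.05

Amplification A = ΔT/ΔT₀ = 6.51/3.24 = 2.009.
Total gain g = 1 − 1/A = 1 − 1/2.009 = 0.5022.
Known gains sum to 0.361 + 0.127 − 0.039 = 0.449.
g_ice = 0.5022 − 0.449 = 0.05.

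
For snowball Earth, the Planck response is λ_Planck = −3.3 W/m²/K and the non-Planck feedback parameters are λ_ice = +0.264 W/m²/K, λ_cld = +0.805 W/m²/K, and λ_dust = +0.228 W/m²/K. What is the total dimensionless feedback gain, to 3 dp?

0.393

Convert to gains: g_ice = 0.264/3.3 = 0.08; g_cld = 0.805/3.3 = 0.2439; g_dust = 0.228/3.3 = 0.06909.
Total gain g = 0.39299.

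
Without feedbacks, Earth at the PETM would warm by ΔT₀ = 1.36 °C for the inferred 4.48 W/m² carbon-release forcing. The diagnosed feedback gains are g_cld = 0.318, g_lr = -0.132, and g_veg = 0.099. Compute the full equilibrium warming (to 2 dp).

1.90 °C

Total gain g = 0.318 − 0.132 + 0.099 = 0.285.
Amplification A = 1/(1 − 0.285) = 1.399.
ΔT = 1.36 × 1.399 = 1.90 °C.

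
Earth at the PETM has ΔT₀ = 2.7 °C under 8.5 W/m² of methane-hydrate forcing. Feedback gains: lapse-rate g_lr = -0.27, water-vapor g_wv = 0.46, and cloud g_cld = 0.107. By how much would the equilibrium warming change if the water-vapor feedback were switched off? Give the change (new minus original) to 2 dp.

Original: g = 0.297, ΔT = 2.7/(1−0.297) = 3.8407 °C.
Without water-vapor: g' = -0.163, ΔT' = 2.7/(1+0.163) = 2.3216 °C.
Change = 2.3216 − 3.8407 = -1.52 °C.

-1.52 °C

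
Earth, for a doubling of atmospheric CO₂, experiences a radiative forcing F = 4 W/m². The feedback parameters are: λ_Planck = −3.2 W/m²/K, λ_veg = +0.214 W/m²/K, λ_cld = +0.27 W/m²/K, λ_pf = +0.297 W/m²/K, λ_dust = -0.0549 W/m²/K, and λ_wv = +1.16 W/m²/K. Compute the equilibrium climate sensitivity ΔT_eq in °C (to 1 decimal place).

3.0 °C

Net feedback parameter λ = (−3.2) + (+0.214) + (+0.27) + (+0.297) + (-0.0549) + (+1.16) = -1.3139 W/m²/K.
ΔT = −F/λ = −4/(-1.3139) = 3.0 °C.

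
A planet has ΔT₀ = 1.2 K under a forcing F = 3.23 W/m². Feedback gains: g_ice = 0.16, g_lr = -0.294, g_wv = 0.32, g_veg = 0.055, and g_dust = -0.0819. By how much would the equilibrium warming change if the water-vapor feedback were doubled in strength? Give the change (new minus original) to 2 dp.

0.88 K

Original: g = 0.1591, ΔT = 1.2/(1−0.1591) = 1.4270 K.
With doubled water-vapor: g' = 0.4791, ΔT' = 1.2/(1−0.4791) = 2.3037 K.
Change = 2.3037 − 1.4270 = 0.88 K.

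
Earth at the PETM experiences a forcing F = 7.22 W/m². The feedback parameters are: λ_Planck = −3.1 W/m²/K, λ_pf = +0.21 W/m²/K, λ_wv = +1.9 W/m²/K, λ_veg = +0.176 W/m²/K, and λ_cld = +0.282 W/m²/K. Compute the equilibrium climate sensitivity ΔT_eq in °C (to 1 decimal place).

13.6 °C

Net feedback parameter λ = (−3.1) + (+0.21) + (+1.9) + (+0.176) + (+0.282) = -0.532 W/m²/K.
ΔT = −F/λ = −7.22/(-0.532) = 13.6 °C.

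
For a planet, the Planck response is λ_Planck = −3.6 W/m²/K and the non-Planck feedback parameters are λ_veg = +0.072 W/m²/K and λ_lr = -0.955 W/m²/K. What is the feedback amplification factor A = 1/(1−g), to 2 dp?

Convert to gains: g_veg = 0.072/3.6 = 0.02; g_lr = -0.955/3.6 = -0.2653.
Total gain g = -0.2453.
A = 1/(1 + 0.2453) = 0.80.

0.80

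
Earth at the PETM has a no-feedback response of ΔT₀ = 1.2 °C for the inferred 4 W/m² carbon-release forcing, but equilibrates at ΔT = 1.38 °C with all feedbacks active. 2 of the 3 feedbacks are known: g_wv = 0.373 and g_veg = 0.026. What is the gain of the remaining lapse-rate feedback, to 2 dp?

-0.27

Amplification A = ΔT/ΔT₀ = 1.38/1.2 = 1.15.
Total gain g = 1 − 1/A = 1 − 1/1.15 = 0.1304.
Known gains sum to 0.373 + 0.026 = 0.399.
g_lr = 0.1304 − 0.399 = -0.27.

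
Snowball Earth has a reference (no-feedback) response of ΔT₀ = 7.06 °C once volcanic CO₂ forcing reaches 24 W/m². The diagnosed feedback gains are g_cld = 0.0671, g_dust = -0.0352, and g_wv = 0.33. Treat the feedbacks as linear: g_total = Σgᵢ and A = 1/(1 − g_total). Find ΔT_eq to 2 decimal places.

Total gain g = 0.0671 − 0.0352 + 0.33 = 0.3619.
Amplification A = 1/(1 − 0.3619) = 1.567.
ΔT = 7.06 × 1.567 = 11.06 °C.

11.06 °C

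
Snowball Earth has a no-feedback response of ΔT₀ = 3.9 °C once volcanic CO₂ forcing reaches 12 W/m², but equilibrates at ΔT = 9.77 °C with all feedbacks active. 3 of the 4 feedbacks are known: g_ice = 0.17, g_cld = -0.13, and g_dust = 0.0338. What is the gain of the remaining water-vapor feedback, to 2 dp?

0.53

Amplification A = ΔT/ΔT₀ = 9.77/3.9 = 2.505.
Total gain g = 1 − 1/A = 1 − 1/2.505 = 0.6008.
Known gains sum to 0.17 − 0.13 + 0.0338 = 0.0738.
g_wv = 0.6008 − 0.0738 = 0.53.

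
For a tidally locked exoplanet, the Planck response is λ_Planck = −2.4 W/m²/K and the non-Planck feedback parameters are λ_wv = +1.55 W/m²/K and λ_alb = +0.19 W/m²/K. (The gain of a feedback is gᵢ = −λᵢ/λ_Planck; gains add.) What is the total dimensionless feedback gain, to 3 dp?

0.725

Convert to gains: g_wv = 1.55/2.4 = 0.6458; g_alb = 0.19/2.4 = 0.07917.
Total gain g = 0.72497.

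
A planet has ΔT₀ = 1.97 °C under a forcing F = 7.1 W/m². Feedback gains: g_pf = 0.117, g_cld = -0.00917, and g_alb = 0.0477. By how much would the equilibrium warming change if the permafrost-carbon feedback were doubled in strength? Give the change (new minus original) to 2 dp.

0.38 °C

Original: g = 0.15553, ΔT = 1.97/(1−0.15553) = 2.3328 °C.
With doubled permafrost-carbon: g' = 0.27253, ΔT' = 1.97/(1−0.27253) = 2.7080 °C.
Change = 2.7080 − 2.3328 = 0.38 °C.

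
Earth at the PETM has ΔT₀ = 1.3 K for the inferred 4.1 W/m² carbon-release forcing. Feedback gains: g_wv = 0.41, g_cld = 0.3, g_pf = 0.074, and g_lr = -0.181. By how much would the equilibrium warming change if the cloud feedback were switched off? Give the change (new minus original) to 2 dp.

Original: g = 0.603, ΔT = 1.3/(1−0.603) = 3.2746 K.
Without cloud: g' = 0.303, ΔT' = 1.3/(1−0.303) = 1.8651 K.
Change = 1.8651 − 3.2746 = -1.41 K.

-1.41 K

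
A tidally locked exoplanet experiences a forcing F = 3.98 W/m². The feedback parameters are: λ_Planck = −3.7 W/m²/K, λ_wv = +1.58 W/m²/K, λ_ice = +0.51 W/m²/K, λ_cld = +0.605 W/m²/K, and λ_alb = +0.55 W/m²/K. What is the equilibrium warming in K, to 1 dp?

Net feedback parameter λ = (−3.7) + (+1.58) + (+0.51) + (+0.605) + (+0.55) = -0.455 W/m²/K.
ΔT = −F/λ = −3.98/(-0.455) = 8.7 K.

8.7 K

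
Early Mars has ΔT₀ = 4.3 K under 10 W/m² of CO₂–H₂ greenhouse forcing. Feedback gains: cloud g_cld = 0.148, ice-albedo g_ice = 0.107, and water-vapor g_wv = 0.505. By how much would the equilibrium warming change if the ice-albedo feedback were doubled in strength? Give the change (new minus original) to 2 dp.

14.41 K

Original: g = 0.76, ΔT = 4.3/(1−0.76) = 17.9167 K.
With doubled ice-albedo: g' = 0.867, ΔT' = 4.3/(1−0.867) = 32.3308 K.
Change = 32.3308 − 17.9167 = 14.41 K.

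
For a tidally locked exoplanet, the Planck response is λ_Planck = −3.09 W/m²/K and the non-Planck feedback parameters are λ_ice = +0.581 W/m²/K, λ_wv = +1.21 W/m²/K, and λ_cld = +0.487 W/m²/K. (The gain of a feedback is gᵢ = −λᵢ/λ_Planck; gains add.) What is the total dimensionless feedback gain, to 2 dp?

0.74

Convert to gains: g_ice = 0.581/3.09 = 0.188; g_wv = 1.21/3.09 = 0.3916; g_cld = 0.487/3.09 = 0.1576.
Total gain g = 0.7372.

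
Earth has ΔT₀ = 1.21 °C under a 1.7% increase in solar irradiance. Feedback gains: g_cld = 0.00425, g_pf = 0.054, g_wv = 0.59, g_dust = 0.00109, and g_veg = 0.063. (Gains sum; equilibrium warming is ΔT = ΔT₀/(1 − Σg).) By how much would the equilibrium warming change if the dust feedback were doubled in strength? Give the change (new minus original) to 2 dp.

0.02 °C

Original: g = 0.71234, ΔT = 1.21/(1−0.71234) = 4.2064 °C.
With doubled dust: g' = 0.71343, ΔT' = 1.21/(1−0.71343) = 4.2224 °C.
Change = 4.2224 − 4.2064 = 0.02 °C.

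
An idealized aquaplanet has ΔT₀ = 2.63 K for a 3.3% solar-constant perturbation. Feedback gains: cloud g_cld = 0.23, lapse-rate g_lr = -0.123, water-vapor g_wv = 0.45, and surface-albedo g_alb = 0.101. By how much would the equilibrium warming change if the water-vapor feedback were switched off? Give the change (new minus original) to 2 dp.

Original: g = 0.658, ΔT = 2.63/(1−0.658) = 7.6901 K.
Without water-vapor: g' = 0.208, ΔT' = 2.63/(1−0.208) = 3.3207 K.
Change = 3.3207 − 7.6901 = -4.37 K.

-4.37 K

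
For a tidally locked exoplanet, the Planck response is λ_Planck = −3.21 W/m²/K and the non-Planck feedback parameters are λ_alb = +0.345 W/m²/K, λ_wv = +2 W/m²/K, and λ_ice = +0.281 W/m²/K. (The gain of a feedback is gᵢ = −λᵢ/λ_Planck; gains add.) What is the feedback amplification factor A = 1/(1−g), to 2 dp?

Convert to gains: g_alb = 0.345/3.21 = 0.1075; g_wv = 2/3.21 = 0.6231; g_ice = 0.281/3.21 = 0.08754.
Total gain g = 0.81814.
A = 1/(1 − 0.81814) = 5.50.

5.50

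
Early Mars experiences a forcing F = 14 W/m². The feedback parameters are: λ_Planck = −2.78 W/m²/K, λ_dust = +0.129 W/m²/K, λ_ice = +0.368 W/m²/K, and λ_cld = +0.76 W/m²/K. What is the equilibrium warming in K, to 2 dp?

9.19 K

Net feedback parameter λ = (−2.78) + (+0.129) + (+0.368) + (+0.76) = -1.523 W/m²/K.
ΔT = −F/λ = −14/(-1.523) = 9.19 K.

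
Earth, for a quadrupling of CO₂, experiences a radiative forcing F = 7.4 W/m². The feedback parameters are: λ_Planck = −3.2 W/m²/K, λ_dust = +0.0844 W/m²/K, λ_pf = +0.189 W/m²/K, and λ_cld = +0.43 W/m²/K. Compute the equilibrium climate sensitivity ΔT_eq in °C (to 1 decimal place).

3.0 °C

Net feedback parameter λ = (−3.2) + (+0.0844) + (+0.189) + (+0.43) = -2.4966 W/m²/K.
ΔT = −F/λ = −7.4/(-2.4966) = 3.0 °C.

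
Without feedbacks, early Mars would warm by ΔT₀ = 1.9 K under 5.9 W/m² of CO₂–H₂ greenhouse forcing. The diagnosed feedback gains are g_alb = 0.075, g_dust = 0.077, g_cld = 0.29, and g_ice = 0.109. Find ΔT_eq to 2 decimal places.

Total gain g = 0.075 + 0.077 + 0.29 + 0.109 = 0.551.
Amplification A = 1/(1 − 0.551) = 2.227.
ΔT = 1.9 × 2.227 = 4.23 K.

4.23 K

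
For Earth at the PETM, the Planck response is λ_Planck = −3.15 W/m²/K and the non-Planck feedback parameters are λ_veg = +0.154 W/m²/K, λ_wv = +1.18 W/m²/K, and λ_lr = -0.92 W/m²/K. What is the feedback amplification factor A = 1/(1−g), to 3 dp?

1.151

Convert to gains: g_veg = 0.154/3.15 = 0.04889; g_wv = 1.18/3.15 = 0.3746; g_lr = -0.92/3.15 = -0.2921.
Total gain g = 0.13139.
A = 1/(1 − 0.13139) = 1.151.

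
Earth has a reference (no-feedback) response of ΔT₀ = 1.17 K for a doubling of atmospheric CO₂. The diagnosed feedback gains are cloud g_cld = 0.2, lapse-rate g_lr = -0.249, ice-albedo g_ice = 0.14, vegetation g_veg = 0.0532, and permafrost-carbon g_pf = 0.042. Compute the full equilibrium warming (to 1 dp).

1.4 K

Total gain g = 0.2 − 0.249 + 0.14 + 0.0532 + 0.042 = 0.1862.
Amplification A = 1/(1 − 0.1862) = 1.229.
ΔT = 1.17 × 1.229 = 1.4 K.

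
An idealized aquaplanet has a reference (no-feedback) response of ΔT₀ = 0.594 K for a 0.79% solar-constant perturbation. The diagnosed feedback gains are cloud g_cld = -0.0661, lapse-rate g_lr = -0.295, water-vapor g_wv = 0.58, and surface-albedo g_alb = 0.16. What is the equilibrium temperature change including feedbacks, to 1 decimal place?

1.0 K

Total gain g = -0.0661 − 0.295 + 0.58 + 0.16 = 0.3789.
Amplification A = 1/(1 − 0.3789) = 1.61.
ΔT = 0.594 × 1.61 = 1.0 K.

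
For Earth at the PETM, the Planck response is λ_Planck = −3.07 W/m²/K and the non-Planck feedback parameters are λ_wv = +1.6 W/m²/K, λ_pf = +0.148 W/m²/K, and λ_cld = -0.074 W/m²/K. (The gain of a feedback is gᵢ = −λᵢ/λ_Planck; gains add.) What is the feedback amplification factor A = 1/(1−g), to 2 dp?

2.20

Convert to gains: g_wv = 1.6/3.07 = 0.5212; g_pf = 0.148/3.07 = 0.04821; g_cld = -0.074/3.07 = -0.0241.
Total gain g = 0.54531.
A = 1/(1 − 0.54531) = 2.20.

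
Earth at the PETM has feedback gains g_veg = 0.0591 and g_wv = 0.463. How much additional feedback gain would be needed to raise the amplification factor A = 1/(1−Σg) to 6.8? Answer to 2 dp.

0.33

Current total gain = 0.5221.
Target gain for A = 6.8: g* = 1 − 1/6.8 = 0.8529.
Additional gain needed = 0.8529 − 0.5221 = 0.33.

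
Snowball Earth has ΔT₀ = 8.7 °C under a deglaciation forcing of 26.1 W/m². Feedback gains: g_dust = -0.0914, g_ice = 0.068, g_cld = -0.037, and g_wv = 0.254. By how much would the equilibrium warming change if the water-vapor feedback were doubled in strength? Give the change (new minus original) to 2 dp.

Original: g = 0.1936, ΔT = 8.7/(1−0.1936) = 10.7887 °C.
With doubled water-vapor: g' = 0.4476, ΔT' = 8.7/(1−0.4476) = 15.7495 °C.
Change = 15.7495 − 10.7887 = 4.96 °C.

4.96 °C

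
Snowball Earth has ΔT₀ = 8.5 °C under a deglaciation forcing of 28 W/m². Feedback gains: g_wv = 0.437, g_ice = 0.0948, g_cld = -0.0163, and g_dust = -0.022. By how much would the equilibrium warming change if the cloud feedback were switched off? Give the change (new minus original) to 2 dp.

0.56 °C

Original: g = 0.4935, ΔT = 8.5/(1−0.4935) = 16.7818 °C.
Without cloud: g' = 0.5098, ΔT' = 8.5/(1−0.5098) = 17.3399 °C.
Change = 17.3399 − 16.7818 = 0.56 °C.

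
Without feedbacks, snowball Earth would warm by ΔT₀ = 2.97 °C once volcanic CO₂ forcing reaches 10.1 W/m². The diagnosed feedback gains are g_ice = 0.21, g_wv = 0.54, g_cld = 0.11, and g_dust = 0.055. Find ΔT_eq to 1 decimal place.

Total gain g = 0.21 + 0.54 + 0.11 + 0.055 = 0.915.
Amplification A = 1/(1 − 0.915) = 11.76.
ΔT = 2.97 × 11.76 = 34.9 °C.

34.9 °C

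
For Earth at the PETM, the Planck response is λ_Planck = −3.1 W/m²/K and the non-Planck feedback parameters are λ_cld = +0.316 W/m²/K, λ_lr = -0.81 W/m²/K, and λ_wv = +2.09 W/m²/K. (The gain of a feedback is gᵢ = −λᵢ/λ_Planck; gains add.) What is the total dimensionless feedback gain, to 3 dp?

Convert to gains: g_cld = 0.316/3.1 = 0.1019; g_lr = -0.81/3.1 = -0.2613; g_wv = 2.09/3.1 = 0.6742.
Total gain g = 0.5148.

0.515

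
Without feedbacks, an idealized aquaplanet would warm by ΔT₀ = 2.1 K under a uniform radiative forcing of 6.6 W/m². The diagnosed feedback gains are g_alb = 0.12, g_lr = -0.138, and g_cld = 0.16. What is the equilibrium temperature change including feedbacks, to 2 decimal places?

2.45 K

Total gain g = 0.12 − 0.138 + 0.16 = 0.142.
Amplification A = 1/(1 − 0.142) = 1.166.
ΔT = 2.1 × 1.166 = 2.45 K.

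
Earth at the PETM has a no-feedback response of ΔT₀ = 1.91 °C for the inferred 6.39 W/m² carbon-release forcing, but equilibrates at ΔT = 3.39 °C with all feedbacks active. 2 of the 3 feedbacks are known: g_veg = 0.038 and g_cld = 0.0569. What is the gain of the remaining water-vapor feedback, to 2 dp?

Amplification A = ΔT/ΔT₀ = 3.39/1.91 = 1.775.
Total gain g = 1 − 1/A = 1 − 1/1.775 = 0.4366.
Known gains sum to 0.038 + 0.0569 = 0.0949.
g_wv = 0.4366 − 0.0949 = 0.34.

0.34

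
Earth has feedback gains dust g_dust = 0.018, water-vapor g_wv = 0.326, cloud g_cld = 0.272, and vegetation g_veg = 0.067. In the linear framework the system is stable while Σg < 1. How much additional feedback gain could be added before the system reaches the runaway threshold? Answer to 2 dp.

0.32

Current total gain = 0.018 + 0.326 + 0.272 + 0.067 = 0.683.
Margin to runaway = 1 − 0.683 = 0.32.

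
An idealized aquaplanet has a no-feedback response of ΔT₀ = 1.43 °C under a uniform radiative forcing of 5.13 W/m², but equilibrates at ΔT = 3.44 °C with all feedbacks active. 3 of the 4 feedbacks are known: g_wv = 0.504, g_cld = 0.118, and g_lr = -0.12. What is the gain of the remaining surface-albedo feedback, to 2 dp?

Amplification A = ΔT/ΔT₀ = 3.44/1.43 = 2.406.
Total gain g = 1 − 1/A = 1 − 1/2.406 = 0.5844.
Known gains sum to 0.504 + 0.118 − 0.12 = 0.502.
g_alb = 0.5844 − 0.502 = 0.08.

0.08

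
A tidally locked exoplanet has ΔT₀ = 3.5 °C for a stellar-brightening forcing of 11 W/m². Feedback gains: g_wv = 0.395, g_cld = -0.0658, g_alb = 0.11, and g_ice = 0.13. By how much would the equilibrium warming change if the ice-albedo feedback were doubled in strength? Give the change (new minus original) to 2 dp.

Original: g = 0.5692, ΔT = 3.5/(1−0.5692) = 8.1244 °C.
With doubled ice-albedo: g' = 0.6992, ΔT' = 3.5/(1−0.6992) = 11.6356 °C.
Change = 11.6356 − 8.1244 = 3.51 °C.

3.51 °C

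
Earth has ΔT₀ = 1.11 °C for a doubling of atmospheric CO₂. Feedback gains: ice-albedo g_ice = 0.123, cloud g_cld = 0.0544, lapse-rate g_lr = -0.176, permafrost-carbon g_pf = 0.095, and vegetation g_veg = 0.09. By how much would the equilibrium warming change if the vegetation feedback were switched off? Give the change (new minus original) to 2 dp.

-0.14 °C

Original: g = 0.1864, ΔT = 1.11/(1−0.1864) = 1.3643 °C.
Without vegetation: g' = 0.0964, ΔT' = 1.11/(1−0.0964) = 1.2284 °C.
Change = 1.2284 − 1.3643 = -0.14 °C.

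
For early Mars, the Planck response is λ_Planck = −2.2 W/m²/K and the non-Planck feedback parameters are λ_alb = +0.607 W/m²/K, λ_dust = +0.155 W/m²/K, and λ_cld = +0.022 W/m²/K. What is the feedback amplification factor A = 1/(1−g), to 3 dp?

1.554

Convert to gains: g_alb = 0.607/2.2 = 0.2759; g_dust = 0.155/2.2 = 0.07045; g_cld = 0.022/2.2 = 0.01.
Total gain g = 0.35635.
A = 1/(1 − 0.35635) = 1.554.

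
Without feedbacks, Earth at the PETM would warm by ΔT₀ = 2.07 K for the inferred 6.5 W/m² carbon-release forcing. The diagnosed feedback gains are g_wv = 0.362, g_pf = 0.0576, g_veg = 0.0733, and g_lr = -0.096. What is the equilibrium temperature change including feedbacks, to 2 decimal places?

Total gain g = 0.362 + 0.0576 + 0.0733 − 0.096 = 0.3969.
Amplification A = 1/(1 − 0.3969) = 1.658.
ΔT = 2.07 × 1.658 = 3.43 K.

3.43 K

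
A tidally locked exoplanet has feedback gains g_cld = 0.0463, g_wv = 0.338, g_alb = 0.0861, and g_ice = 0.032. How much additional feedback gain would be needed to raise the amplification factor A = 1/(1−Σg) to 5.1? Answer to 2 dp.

0.30

Current total gain = 0.5024.
Target gain for A = 5.1: g* = 1 − 1/5.1 = 0.8039.
Additional gain needed = 0.8039 − 0.5024 = 0.30.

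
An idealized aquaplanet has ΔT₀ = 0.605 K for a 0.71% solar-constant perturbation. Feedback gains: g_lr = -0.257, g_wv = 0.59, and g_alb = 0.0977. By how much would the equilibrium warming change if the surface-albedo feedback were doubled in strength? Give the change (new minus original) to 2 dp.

0.22 K

Original: g = 0.4307, ΔT = 0.605/(1−0.4307) = 1.0627 K.
With doubled surface-albedo: g' = 0.5284, ΔT' = 0.605/(1−0.5284) = 1.2829 K.
Change = 1.2829 − 1.0627 = 0.22 K.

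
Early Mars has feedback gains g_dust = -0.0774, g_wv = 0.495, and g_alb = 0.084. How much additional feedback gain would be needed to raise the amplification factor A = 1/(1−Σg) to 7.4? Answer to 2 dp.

Current total gain = 0.5016.
Target gain for A = 7.4: g* = 1 − 1/7.4 = 0.8649.
Additional gain needed = 0.8649 − 0.5016 = 0.36.

0.36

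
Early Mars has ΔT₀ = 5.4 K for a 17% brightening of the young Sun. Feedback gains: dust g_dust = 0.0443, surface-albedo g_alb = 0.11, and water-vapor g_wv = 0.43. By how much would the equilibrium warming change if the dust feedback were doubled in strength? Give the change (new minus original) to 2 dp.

Original: g = 0.5843, ΔT = 5.4/(1−0.5843) = 12.9901 K.
With doubled dust: g' = 0.6286, ΔT' = 5.4/(1−0.6286) = 14.5396 K.
Change = 14.5396 − 12.9901 = 1.55 K.

1.55 K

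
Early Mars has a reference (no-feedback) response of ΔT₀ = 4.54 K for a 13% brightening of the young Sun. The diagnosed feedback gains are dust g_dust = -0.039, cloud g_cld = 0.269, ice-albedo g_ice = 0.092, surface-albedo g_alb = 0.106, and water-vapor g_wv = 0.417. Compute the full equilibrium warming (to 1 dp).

29.3 K

Total gain g = -0.039 + 0.269 + 0.092 + 0.106 + 0.417 = 0.845.
Amplification A = 1/(1 − 0.845) = 6.452.
ΔT = 4.54 × 6.452 = 29.3 K.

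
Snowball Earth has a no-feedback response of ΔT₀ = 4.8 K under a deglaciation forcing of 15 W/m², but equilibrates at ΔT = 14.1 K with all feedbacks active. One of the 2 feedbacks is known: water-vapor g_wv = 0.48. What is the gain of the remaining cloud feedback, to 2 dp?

Amplification A = ΔT/ΔT₀ = 14.1/4.8 = 2.938.
Total gain g = 1 − 1/A = 1 − 1/2.938 = 0.6596.
The known gain is 0.48.
g_cld = 0.6596 − 0.48 = 0.18.

0.18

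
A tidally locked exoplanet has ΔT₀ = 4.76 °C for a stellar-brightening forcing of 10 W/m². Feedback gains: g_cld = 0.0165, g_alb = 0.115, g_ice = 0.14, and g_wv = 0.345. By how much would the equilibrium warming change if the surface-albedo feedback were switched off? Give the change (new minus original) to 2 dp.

-2.86 °C

Original: g = 0.6165, ΔT = 4.76/(1−0.6165) = 12.4120 °C.
Without surface-albedo: g' = 0.5015, ΔT' = 4.76/(1−0.5015) = 9.5486 °C.
Change = 9.5486 − 12.4120 = -2.86 °C.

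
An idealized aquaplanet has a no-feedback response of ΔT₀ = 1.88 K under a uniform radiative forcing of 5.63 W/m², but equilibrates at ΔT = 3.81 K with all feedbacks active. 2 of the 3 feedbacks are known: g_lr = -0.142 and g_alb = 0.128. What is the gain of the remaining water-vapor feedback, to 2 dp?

Amplification A = ΔT/ΔT₀ = 3.81/1.88 = 2.027.
Total gain g = 1 − 1/A = 1 − 1/2.027 = 0.5067.
Known gains sum to -0.142 + 0.128 = -0.014.
g_wv = 0.5067 + 0.014 = 0.52.

0.52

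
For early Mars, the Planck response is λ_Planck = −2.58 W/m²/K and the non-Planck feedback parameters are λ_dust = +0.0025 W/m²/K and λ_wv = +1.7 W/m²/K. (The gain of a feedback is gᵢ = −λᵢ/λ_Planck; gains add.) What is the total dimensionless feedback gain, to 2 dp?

Convert to gains: g_dust = 0.0025/2.58 = 0.000969; g_wv = 1.7/2.58 = 0.6589.
Total gain g = 0.659869.

0.66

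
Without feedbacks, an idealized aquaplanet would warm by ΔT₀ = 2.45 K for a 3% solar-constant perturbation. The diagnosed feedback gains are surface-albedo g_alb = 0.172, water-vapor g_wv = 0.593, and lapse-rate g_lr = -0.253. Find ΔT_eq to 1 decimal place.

5.0 K

Total gain g = 0.172 + 0.593 − 0.253 = 0.512.
Amplification A = 1/(1 − 0.512) = 2.049.
ΔT = 2.45 × 2.049 = 5.0 K.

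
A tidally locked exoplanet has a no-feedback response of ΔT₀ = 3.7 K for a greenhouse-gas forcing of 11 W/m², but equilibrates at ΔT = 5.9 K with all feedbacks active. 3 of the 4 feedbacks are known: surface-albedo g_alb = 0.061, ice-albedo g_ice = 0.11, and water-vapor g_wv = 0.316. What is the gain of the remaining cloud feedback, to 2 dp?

Amplification A = ΔT/ΔT₀ = 5.9/3.7 = 1.595.
Total gain g = 1 − 1/A = 1 − 1/1.595 = 0.373.
Known gains sum to 0.061 + 0.11 + 0.316 = 0.487.
g_cld = 0.373 − 0.487 = -0.11.

-0.11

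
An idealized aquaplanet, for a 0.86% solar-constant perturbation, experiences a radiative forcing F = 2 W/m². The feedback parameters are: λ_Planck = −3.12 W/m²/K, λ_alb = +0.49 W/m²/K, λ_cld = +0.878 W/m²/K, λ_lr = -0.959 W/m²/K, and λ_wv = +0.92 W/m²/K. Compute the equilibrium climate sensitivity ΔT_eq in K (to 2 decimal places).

1.12 K

Net feedback parameter λ = (−3.12) + (+0.49) + (+0.878) + (-0.959) + (+0.92) = -1.791 W/m²/K.
ΔT = −F/λ = −2/(-1.791) = 1.12 K.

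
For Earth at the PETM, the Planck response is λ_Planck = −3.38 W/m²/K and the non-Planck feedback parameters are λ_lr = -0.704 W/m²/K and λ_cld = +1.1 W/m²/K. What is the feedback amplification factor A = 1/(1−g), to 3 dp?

Convert to gains: g_lr = -0.704/3.38 = -0.2083; g_cld = 1.1/3.38 = 0.3254.
Total gain g = 0.1171.
A = 1/(1 − 0.1171) = 1.133.

1.133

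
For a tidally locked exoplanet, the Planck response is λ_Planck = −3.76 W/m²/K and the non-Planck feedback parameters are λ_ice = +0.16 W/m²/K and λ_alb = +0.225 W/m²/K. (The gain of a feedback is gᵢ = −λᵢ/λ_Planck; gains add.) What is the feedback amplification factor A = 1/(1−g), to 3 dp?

Convert to gains: g_ice = 0.16/3.76 = 0.04255; g_alb = 0.225/3.76 = 0.05984.
Total gain g = 0.10239.
A = 1/(1 − 0.10239) = 1.114.

1.114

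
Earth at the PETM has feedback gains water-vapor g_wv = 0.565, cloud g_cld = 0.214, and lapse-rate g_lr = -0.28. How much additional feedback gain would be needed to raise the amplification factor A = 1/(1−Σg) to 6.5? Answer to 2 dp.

Current total gain = 0.499.
Target gain for A = 6.5: g* = 1 − 1/6.5 = 0.8462.
Additional gain needed = 0.8462 − 0.499 = 0.35.

0.35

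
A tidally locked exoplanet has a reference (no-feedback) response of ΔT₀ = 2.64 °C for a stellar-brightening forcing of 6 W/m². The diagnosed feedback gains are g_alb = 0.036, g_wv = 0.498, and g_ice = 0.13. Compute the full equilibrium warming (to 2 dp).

Total gain g = 0.036 + 0.498 + 0.13 = 0.664.
Amplification A = 1/(1 − 0.664) = 2.976.
ΔT = 2.64 × 2.976 = 7.86 °C.

7.86 °C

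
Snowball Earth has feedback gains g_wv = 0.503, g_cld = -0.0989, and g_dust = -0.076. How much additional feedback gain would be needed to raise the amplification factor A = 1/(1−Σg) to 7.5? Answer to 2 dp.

0.54

Current total gain = 0.3281.
Target gain for A = 7.5: g* = 1 − 1/7.5 = 0.8667.
Additional gain needed = 0.8667 − 0.3281 = 0.54.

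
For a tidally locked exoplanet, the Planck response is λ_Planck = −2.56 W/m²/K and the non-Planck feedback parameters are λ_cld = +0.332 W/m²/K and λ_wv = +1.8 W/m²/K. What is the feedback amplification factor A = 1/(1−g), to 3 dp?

5.981

Convert to gains: g_cld = 0.332/2.56 = 0.1297; g_wv = 1.8/2.56 = 0.7031.
Total gain g = 0.8328.
A = 1/(1 − 0.8328) = 5.981.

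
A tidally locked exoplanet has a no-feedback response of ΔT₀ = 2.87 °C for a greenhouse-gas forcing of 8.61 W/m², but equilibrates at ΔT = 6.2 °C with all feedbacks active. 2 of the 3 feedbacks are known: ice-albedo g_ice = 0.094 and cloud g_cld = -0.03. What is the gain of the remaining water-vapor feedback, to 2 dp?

0.47

Amplification A = ΔT/ΔT₀ = 6.2/2.87 = 2.16.
Total gain g = 1 − 1/A = 1 − 1/2.16 = 0.537.
Known gains sum to 0.094 − 0.03 = 0.064.
g_wv = 0.537 − 0.064 = 0.47.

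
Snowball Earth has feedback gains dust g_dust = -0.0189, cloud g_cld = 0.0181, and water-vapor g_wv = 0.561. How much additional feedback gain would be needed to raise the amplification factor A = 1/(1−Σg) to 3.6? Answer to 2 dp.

Current total gain = 0.5602.
Target gain for A = 3.6: g* = 1 − 1/3.6 = 0.7222.
Additional gain needed = 0.7222 − 0.5602 = 0.16.

0.16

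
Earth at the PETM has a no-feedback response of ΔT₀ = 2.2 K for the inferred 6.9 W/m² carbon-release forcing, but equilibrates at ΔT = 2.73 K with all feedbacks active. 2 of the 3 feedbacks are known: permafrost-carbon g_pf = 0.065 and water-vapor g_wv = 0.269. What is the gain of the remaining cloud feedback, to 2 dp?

-0.14

Amplification A = ΔT/ΔT₀ = 2.73/2.2 = 1.241.
Total gain g = 1 − 1/A = 1 − 1/1.241 = 0.1942.
Known gains sum to 0.065 + 0.269 = 0.334.
g_cld = 0.1942 − 0.334 = -0.14.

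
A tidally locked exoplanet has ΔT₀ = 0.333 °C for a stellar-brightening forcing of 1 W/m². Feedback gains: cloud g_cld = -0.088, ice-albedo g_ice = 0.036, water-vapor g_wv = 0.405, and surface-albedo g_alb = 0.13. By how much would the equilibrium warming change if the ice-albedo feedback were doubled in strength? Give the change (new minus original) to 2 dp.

Original: g = 0.483, ΔT = 0.333/(1−0.483) = 0.6441 °C.
With doubled ice-albedo: g' = 0.519, ΔT' = 0.333/(1−0.519) = 0.6923 °C.
Change = 0.6923 − 0.6441 = 0.05 °C.

0.05 °C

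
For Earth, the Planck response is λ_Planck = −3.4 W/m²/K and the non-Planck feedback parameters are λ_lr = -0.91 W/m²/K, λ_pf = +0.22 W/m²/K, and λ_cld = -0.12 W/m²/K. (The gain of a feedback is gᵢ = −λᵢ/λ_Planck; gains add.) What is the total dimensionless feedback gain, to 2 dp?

-0.24

Convert to gains: g_lr = -0.91/3.4 = -0.2676; g_pf = 0.22/3.4 = 0.06471; g_cld = -0.12/3.4 = -0.03529.
Total gain g = -0.23818.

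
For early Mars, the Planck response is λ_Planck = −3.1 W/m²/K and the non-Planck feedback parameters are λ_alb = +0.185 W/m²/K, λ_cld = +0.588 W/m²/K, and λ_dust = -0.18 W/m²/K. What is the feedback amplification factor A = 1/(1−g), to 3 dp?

1.237

Convert to gains: g_alb = 0.185/3.1 = 0.05968; g_cld = 0.588/3.1 = 0.1897; g_dust = -0.18/3.1 = -0.05806.
Total gain g = 0.19132.
A = 1/(1 − 0.19132) = 1.237.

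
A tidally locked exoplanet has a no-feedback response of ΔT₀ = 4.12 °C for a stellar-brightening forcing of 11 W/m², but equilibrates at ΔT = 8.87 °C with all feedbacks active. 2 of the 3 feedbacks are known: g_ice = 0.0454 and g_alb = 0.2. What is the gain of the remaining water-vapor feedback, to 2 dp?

Amplification A = ΔT/ΔT₀ = 8.87/4.12 = 2.153.
Total gain g = 1 − 1/A = 1 − 1/2.153 = 0.5355.
Known gains sum to 0.0454 + 0.2 = 0.2454.
g_wv = 0.5355 − 0.2454 = 0.29.

0.29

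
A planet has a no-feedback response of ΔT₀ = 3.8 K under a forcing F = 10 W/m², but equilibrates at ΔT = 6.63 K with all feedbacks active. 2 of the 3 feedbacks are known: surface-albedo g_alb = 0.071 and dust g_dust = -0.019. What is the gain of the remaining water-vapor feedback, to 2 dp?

0.37

Amplification A = ΔT/ΔT₀ = 6.63/3.8 = 1.745.
Total gain g = 1 − 1/A = 1 − 1/1.745 = 0.4269.
Known gains sum to 0.071 − 0.019 = 0.052.
g_wv = 0.4269 − 0.052 = 0.37.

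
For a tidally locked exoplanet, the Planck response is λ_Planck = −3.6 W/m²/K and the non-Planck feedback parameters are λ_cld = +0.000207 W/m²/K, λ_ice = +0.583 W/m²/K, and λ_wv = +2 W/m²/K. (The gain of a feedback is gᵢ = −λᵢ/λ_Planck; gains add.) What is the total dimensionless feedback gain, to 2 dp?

0.72

Convert to gains: g_cld = 0.000207/3.6 = 0.000058; g_ice = 0.583/3.6 = 0.1619; g_wv = 2/3.6 = 0.5556.
Total gain g = 0.717558.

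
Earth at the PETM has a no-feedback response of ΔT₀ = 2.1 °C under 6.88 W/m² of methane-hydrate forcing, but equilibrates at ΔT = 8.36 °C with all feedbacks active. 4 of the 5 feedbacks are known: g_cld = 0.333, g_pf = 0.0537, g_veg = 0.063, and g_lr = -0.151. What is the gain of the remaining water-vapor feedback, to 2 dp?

Amplification A = ΔT/ΔT₀ = 8.36/2.1 = 3.981.
Total gain g = 1 − 1/A = 1 − 1/3.981 = 0.7488.
Known gains sum to 0.333 + 0.0537 + 0.063 − 0.151 = 0.2987.
g_wv = 0.7488 − 0.2987 = 0.45.

0.45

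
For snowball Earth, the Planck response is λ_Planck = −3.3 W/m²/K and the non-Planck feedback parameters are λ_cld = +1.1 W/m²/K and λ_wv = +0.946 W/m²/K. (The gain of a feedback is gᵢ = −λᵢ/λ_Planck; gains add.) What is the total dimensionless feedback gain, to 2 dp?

0.62

Convert to gains: g_cld = 1.1/3.3 = 0.3333; g_wv = 0.946/3.3 = 0.2867.
Total gain g = 0.62.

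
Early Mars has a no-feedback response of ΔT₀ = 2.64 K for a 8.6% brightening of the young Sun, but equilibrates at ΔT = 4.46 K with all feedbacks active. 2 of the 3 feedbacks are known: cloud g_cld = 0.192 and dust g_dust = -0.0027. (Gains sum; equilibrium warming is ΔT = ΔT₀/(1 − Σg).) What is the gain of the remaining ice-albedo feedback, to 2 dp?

Amplification A = ΔT/ΔT₀ = 4.46/2.64 = 1.689.
Total gain g = 1 − 1/A = 1 − 1/1.689 = 0.4079.
Known gains sum to 0.192 − 0.0027 = 0.1893.
g_ice = 0.4079 − 0.1893 = 0.22.

0.22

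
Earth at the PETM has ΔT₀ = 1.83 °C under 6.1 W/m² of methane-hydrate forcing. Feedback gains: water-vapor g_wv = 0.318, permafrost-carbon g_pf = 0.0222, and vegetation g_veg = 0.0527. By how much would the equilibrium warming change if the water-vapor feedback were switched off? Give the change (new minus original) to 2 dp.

Original: g = 0.3929, ΔT = 1.83/(1−0.3929) = 3.0143 °C.
Without water-vapor: g' = 0.0749, ΔT' = 1.83/(1−0.0749) = 1.9782 °C.
Change = 1.9782 − 3.0143 = -1.04 °C.

-1.04 °C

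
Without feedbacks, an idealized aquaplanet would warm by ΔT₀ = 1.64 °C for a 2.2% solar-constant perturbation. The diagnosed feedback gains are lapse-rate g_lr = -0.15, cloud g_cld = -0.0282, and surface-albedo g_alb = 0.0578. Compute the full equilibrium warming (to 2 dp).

1.46 °C

Total gain g = -0.15 − 0.0282 + 0.0578 = -0.1204.
Amplification A = 1/(1 + 0.1204) = 0.8925.
ΔT = 1.64 × 0.8925 = 1.46 °C.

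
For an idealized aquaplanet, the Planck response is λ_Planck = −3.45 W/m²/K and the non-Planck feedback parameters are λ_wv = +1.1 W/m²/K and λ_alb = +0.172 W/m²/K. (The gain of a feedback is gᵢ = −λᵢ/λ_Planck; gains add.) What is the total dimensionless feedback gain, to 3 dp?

0.369

Convert to gains: g_wv = 1.1/3.45 = 0.3188; g_alb = 0.172/3.45 = 0.04986.
Total gain g = 0.36866.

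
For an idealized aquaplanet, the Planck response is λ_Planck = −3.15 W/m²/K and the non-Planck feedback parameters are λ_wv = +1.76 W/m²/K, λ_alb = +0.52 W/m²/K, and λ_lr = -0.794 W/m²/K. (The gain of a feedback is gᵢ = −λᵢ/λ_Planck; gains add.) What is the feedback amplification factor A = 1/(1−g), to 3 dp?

1.893

Convert to gains: g_wv = 1.76/3.15 = 0.5587; g_alb = 0.52/3.15 = 0.1651; g_lr = -0.794/3.15 = -0.2521.
Total gain g = 0.4717.
A = 1/(1 − 0.4717) = 1.893.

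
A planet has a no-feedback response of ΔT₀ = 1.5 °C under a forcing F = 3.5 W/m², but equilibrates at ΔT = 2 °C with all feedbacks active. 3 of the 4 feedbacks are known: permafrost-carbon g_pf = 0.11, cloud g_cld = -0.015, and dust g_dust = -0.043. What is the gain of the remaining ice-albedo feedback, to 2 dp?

Amplification A = ΔT/ΔT₀ = 2/1.5 = 1.333.
Total gain g = 1 − 1/A = 1 − 1/1.333 = 0.2498.
Known gains sum to 0.11 − 0.015 − 0.043 = 0.052.
g_ice = 0.2498 − 0.052 = 0.20.

0.20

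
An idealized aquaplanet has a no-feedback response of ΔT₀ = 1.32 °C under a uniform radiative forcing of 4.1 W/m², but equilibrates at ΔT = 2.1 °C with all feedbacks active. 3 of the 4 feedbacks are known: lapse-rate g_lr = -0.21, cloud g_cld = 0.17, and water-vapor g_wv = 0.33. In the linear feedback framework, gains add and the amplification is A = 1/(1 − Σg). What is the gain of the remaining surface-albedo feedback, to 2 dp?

Amplification A = ΔT/ΔT₀ = 2.1/1.32 = 1.591.
Total gain g = 1 − 1/A = 1 − 1/1.591 = 0.3715.
Known gains sum to -0.21 + 0.17 + 0.33 = 0.29.
g_alb = 0.3715 − 0.29 = 0.08.

0.08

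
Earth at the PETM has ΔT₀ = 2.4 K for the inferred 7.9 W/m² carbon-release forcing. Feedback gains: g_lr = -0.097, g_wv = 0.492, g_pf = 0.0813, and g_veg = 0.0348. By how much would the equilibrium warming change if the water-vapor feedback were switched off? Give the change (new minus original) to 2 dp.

-2.46 K

Original: g = 0.5111, ΔT = 2.4/(1−0.5111) = 4.9090 K.
Without water-vapor: g' = 0.0191, ΔT' = 2.4/(1−0.0191) = 2.4467 K.
Change = 2.4467 − 4.9090 = -2.46 K.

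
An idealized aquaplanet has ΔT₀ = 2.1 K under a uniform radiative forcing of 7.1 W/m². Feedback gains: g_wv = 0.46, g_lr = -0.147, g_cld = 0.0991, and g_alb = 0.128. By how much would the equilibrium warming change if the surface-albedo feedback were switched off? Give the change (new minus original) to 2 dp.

-0.99 K

Original: g = 0.5401, ΔT = 2.1/(1−0.5401) = 4.5662 K.
Without surface-albedo: g' = 0.4121, ΔT' = 2.1/(1−0.4121) = 3.5720 K.
Change = 3.5720 − 4.5662 = -0.99 K.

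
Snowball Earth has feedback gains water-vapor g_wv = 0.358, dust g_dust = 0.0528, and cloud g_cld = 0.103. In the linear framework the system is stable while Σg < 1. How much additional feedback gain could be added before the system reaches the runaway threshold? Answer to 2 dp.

0.49

Current total gain = 0.358 + 0.0528 + 0.103 = 0.5138.
Margin to runaway = 1 − 0.5138 = 0.49.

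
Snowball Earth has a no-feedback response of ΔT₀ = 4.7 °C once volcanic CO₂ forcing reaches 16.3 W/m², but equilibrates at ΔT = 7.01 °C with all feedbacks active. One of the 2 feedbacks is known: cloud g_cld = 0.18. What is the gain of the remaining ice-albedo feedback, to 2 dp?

Amplification A = ΔT/ΔT₀ = 7.01/4.7 = 1.491.
Total gain g = 1 − 1/A = 1 − 1/1.491 = 0.3293.
The known gain is 0.18.
g_ice = 0.3293 − 0.18 = 0.15.

0.15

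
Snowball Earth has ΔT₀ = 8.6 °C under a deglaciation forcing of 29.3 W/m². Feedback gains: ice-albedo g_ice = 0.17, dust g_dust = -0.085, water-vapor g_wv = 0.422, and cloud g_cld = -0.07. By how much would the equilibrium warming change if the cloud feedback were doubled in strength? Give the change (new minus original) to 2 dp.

Original: g = 0.437, ΔT = 8.6/(1−0.437) = 15.2753 °C.
With doubled cloud: g' = 0.367, ΔT' = 8.6/(1−0.367) = 13.5861 °C.
Change = 13.5861 − 15.2753 = -1.69 °C.

-1.69 °C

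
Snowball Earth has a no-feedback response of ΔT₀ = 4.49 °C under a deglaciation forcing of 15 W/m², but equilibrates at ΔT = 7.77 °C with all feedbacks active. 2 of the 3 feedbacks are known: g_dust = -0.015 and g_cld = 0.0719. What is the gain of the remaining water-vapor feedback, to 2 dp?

0.37

Amplification A = ΔT/ΔT₀ = 7.77/4.49 = 1.731.
Total gain g = 1 − 1/A = 1 − 1/1.731 = 0.4223.
Known gains sum to -0.015 + 0.0719 = 0.0569.
g_wv = 0.4223 − 0.0569 = 0.37.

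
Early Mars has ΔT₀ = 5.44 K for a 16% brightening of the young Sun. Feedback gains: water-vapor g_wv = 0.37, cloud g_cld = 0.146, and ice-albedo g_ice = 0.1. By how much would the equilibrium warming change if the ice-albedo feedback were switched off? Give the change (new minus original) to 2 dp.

Original: g = 0.616, ΔT = 5.44/(1−0.616) = 14.1667 K.
Without ice-albedo: g' = 0.516, ΔT' = 5.44/(1−0.516) = 11.2397 K.
Change = 11.2397 − 14.1667 = -2.93 K.

-2.93 K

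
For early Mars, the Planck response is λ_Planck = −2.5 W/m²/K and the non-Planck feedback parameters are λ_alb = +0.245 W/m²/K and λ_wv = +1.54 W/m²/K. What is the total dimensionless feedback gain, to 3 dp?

0.714

Convert to gains: g_alb = 0.245/2.5 = 0.098; g_wv = 1.54/2.5 = 0.616.
Total gain g = 0.714.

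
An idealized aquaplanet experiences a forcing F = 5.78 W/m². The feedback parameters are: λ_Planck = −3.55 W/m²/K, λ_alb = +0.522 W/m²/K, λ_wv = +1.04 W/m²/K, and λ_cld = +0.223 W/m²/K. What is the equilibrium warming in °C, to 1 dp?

Net feedback parameter λ = (−3.55) + (+0.522) + (+1.04) + (+0.223) = -1.765 W/m²/K.
ΔT = −F/λ = −5.78/(-1.765) = 3.3 °C.

3.3 °C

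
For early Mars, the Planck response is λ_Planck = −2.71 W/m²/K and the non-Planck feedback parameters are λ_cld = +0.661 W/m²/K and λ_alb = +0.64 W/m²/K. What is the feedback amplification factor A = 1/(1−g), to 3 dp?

Convert to gains: g_cld = 0.661/2.71 = 0.2439; g_alb = 0.64/2.71 = 0.2362.
Total gain g = 0.4801.
A = 1/(1 − 0.4801) = 1.923.

1.923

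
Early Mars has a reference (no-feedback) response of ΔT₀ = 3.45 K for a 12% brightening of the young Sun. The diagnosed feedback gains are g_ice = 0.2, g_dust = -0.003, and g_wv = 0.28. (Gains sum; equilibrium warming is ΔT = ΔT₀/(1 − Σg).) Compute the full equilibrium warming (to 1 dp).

6.6 K

Total gain g = 0.2 − 0.003 + 0.28 = 0.477.
Amplification A = 1/(1 − 0.477) = 1.912.
ΔT = 3.45 × 1.912 = 6.6 K.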